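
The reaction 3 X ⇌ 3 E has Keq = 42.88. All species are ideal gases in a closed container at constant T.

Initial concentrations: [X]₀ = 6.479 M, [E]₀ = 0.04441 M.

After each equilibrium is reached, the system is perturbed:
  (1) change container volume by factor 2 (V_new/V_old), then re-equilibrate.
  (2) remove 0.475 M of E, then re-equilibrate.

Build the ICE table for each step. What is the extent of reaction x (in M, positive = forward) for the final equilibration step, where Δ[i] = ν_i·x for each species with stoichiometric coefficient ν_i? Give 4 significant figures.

Q₀ = 3.2205e-07 vs Keq = 42.88 ⇒ Q<K, forward
Step 1:
                    X           E
  I             6.479     0.04441
  C            -5.029       5.029
  E              1.45       5.074
  solve Keq expr → x = 1.676; check Q = 42.88
Then change container volume by factor 2 (V_new/V_old).
Step 2:
                    X           E
  I            0.7248       2.537
  C                 0           0
  E            0.7248       2.537
  solve Keq expr → x = 0; check Q = 42.88
Then remove 0.475 M of E.
Step 3:
                    X           E
  I            0.7248       2.062
  C           -0.1056      0.1056
  E            0.6192       2.167
  solve Keq expr → x = 0.03518; check Q = 42.88

x = 0.03518 M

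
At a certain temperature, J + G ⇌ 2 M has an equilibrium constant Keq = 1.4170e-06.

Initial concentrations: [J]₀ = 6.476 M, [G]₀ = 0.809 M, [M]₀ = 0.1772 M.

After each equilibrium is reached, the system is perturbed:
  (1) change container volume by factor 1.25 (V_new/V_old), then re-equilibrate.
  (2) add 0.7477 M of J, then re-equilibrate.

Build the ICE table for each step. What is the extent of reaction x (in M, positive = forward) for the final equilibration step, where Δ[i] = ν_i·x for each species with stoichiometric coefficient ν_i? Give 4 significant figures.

Q₀ = 0.005993 vs Keq = 1.4170e-06 ⇒ Q>K, reverse
Step 1:
                    J           G           M
  init          6.476       0.809      0.1772
  Δ           0.08716     0.08716     -0.1743
  eq            6.563      0.8962    0.002887
  solve Keq expr → x = -0.08716; check Q = 1.4170e-06
Then change container volume by factor 1.25 (V_new/V_old).
Step 2:
                    J           G           M
  init          5.251      0.7169     0.00231
  Δ                 0           0           0
  eq            5.251      0.7169     0.00231
  solve Keq expr → x = 0; check Q = 1.4170e-06
Then add 0.7477 M of J.
Step 3:
                    J           G           M
  init          5.998      0.7169     0.00231
  Δ       -7.9410e-05 -7.9410e-05  1.5882e-04
  eq            5.998      0.7168    0.002468
  solve Keq expr → x = 7.9410e-05; check Q = 1.4170e-06

x = 7.9410e-05 M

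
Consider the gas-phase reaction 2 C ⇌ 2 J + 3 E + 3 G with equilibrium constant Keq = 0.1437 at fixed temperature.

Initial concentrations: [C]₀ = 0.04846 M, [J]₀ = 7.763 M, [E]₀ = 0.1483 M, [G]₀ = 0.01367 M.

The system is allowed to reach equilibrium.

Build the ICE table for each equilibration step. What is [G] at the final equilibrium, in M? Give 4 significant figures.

[G]_eq = 0.05431 M

Q₀ = 2.1381e-04 vs Keq = 0.1437 ⇒ Q<K, forward
Step 1:
                  C         J         E         G
  init      0.04846     7.763    0.1483   0.01367
  Δ         -0.0271    0.0271   0.04064   0.04064
  eq        0.02136      7.79    0.1889   0.05431
  solve Keq expr → x = 0.01355; check Q = 0.1437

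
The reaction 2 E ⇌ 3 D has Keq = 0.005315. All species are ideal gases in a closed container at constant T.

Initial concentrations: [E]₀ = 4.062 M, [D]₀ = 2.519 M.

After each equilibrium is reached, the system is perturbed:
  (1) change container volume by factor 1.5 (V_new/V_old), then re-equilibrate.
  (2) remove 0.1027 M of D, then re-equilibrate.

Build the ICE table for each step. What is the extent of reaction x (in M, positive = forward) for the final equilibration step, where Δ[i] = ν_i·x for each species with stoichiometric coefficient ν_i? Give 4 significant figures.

x = 0.03257 M

Q₀ = 0.9687 vs Keq = 0.005315 ⇒ Q>K, reverse
Step 1:
                  E         D
  Initial     4.062     2.519
  Change      1.322    -1.983
  Equil       5.384    0.5361
  solve Keq expr → x = -0.661; check Q = 0.005315
Then change container volume by factor 1.5 (V_new/V_old).
Step 2:
                  E         D
  Initial     3.589    0.3574
  Change   -0.03281   0.04922
  Equil       3.556    0.4066
  solve Keq expr → x = 0.01641; check Q = 0.005315
Then remove 0.1027 M of D.
Step 3:
                  E         D
  Initial     3.556    0.3039
  Change   -0.06515   0.09772
  Equil       3.491    0.4016
  solve Keq expr → x = 0.03257; check Q = 0.005315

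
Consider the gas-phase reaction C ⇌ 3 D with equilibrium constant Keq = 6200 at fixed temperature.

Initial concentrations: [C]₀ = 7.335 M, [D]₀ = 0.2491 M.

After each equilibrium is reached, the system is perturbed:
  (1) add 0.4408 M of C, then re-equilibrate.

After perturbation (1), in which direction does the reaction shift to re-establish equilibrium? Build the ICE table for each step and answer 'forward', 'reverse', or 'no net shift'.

Q₀ = 0.002107 vs Keq = 6200 ⇒ Q<K, forward
Step 1:
                    C           D
  init          7.335      0.2491
  Δ            -6.236       18.71
  eq            1.099       18.96
  solve Keq expr → x = 6.236; check Q = 6200
Then add 0.4408 M of C.
Step 2:
                    C           D
  init           1.54       18.96
  Δ           -0.2852      0.8556
  eq            1.254       19.81
  solve Keq expr → x = 0.2852; check Q = 6200

Direction: forward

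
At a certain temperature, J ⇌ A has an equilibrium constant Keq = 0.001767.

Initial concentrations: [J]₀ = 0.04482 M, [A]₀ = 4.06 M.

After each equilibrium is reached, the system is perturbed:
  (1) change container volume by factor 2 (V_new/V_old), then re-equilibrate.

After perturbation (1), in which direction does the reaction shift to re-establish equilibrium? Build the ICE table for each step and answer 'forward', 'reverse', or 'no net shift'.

Q₀ = 90.58 vs Keq = 0.001767 ⇒ Q>K, reverse
Step 1:
                  J         A
  I         0.04482      4.06
  C           4.053    -4.053
  E           4.098   0.00724
  solve Keq expr → x = -4.053; check Q = 0.001767
Then change container volume by factor 2 (V_new/V_old).
Step 2:
                  J         A
  I           2.049   0.00362
  C               0         0
  E           2.049   0.00362
  solve Keq expr → x = 0; check Q = 0.001767

Direction: no net shift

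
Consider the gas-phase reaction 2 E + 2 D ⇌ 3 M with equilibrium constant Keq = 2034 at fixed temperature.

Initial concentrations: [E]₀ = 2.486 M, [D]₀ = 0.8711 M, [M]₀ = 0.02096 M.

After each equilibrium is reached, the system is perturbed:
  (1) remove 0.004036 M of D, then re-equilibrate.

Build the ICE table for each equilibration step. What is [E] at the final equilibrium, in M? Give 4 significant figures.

[E]_eq = 1.639 M

Q₀ = 1.9635e-06 vs Keq = 2034 ⇒ Q<K, forward
Step 1:
                  E         D         M
  Initial     2.486    0.8711   0.02096
  Change    -0.8511   -0.8511     1.277
  Equil       1.635   0.02004     1.298
  solve Keq expr → x = 0.4255; check Q = 2034
Then remove 0.004036 M of D.
Step 2:
                  E         D         M
  Initial     1.635   0.01601     1.298
  Change   0.003855  0.003855 -0.005783
  Equil       1.639   0.01986     1.292
  solve Keq expr → x = -0.001928; check Q = 2034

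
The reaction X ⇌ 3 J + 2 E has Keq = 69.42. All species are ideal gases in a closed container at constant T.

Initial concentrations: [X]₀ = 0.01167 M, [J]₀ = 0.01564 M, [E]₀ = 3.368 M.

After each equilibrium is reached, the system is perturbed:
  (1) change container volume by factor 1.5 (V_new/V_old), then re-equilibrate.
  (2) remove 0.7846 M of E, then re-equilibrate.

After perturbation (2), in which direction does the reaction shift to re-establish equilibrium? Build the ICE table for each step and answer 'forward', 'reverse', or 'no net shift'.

Direction: forward

Q₀ = 0.003719 vs Keq = 69.42 ⇒ Q<K, forward
Step 1:
                  X         J         E
  Initial   0.01167   0.01564     3.368
  Change   -0.01165   0.03495    0.0233
  Equil   2.1445e-05   0.05059     3.391
  solve Keq expr → x = 0.01165; check Q = 69.42
Then change container volume by factor 1.5 (V_new/V_old).
Step 2:
                  X         J         E
  Initial 1.4297e-05   0.03372     2.261
  Change  -1.1464e-05 3.4392e-05 2.2928e-05
  Equil   2.8328e-06   0.03376     2.261
  solve Keq expr → x = 1.1464e-05; check Q = 69.42
Then remove 0.7846 M of E.
Step 3:
                  X         J         E
  Initial 2.8328e-06   0.03376     1.476
  Change  -1.6244e-06 4.8733e-06 3.2489e-06
  Equil   1.2083e-06   0.03376     1.476
  solve Keq expr → x = 1.6244e-06; check Q = 69.42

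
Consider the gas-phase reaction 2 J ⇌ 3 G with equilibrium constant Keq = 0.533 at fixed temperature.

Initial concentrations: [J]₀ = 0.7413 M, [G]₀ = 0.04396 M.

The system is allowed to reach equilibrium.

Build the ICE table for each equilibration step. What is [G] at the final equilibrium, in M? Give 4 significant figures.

[G]_eq = 0.4777 M

Q₀ = 1.5459e-04 vs Keq = 0.533 ⇒ Q<K, forward
Step 1:
                   J          G
  Initial     0.7413    0.04396
  Change     -0.2891     0.4337
  Equil       0.4522     0.4777
  solve Keq expr → x = 0.1446; check Q = 0.533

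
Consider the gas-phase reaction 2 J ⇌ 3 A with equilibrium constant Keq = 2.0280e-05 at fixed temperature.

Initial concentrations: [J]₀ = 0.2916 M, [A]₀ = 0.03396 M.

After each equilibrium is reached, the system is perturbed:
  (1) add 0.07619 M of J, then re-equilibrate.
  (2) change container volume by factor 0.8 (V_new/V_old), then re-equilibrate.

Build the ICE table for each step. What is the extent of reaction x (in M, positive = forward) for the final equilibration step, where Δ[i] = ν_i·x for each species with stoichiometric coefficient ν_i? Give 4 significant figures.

x = -4.2143e-04 M

Q₀ = 4.6060e-04 vs Keq = 2.0280e-05 ⇒ Q>K, reverse
Step 1:
                  J         A
  I          0.2916   0.03396
  C         0.01438  -0.02158
  E           0.306   0.01238
  solve Keq expr → x = -0.007192; check Q = 2.0280e-05
Then add 0.07619 M of J.
Step 2:
                  J         A
  I          0.3822   0.01238
  C       -0.001297  0.001946
  E          0.3809   0.01433
  solve Keq expr → x = 6.4866e-04; check Q = 2.0280e-05
Then change container volume by factor 0.8 (V_new/V_old).
Step 3:
                  J         A
  I          0.4761   0.01791
  C       8.4286e-04 -0.001264
  E          0.4769   0.01665
  solve Keq expr → x = -4.2143e-04; check Q = 2.0280e-05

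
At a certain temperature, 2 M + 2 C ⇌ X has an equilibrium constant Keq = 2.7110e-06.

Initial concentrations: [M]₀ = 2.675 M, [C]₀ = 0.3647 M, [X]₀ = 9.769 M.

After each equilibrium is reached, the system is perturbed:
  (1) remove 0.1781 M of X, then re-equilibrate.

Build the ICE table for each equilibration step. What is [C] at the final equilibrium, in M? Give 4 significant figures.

Q₀ = 10.26 vs Keq = 2.7110e-06 ⇒ Q>K, reverse
Step 1:
                    M           C           X
  init          2.675      0.3647       9.769
  Δ             18.65       18.65      -9.324
  eq            21.32       19.01      0.4455
  solve Keq expr → x = -9.324; check Q = 2.7110e-06
Then remove 0.1781 M of X.
Step 2:
                    M           C           X
  init          21.32       19.01      0.2674
  Δ           -0.3036     -0.3036      0.1518
  eq            21.02       18.71      0.4192
  solve Keq expr → x = 0.1518; check Q = 2.7110e-06

[C]_eq = 18.71 M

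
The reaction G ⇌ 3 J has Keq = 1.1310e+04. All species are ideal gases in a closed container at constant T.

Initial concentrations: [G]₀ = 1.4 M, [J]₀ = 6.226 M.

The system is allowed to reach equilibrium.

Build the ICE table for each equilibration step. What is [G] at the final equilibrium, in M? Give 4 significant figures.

[G]_eq = 0.09242 M

Q₀ = 172.4 vs Keq = 1.1310e+04 ⇒ Q<K, forward
Step 1:
                   G          J
  init           1.4      6.226
  Δ           -1.308      3.923
  eq         0.09242      10.15
  solve Keq expr → x = 1.308; check Q = 1.1310e+04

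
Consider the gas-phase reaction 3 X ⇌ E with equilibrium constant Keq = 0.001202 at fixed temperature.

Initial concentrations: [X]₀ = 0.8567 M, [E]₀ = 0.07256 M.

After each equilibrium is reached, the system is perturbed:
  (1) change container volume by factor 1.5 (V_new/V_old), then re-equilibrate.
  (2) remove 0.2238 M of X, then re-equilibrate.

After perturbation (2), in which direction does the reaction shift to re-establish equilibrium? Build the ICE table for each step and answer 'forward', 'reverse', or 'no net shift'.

Direction: reverse

Q₀ = 0.1154 vs Keq = 0.001202 ⇒ Q>K, reverse
Step 1:
                    X           E
  Initial      0.8567     0.07256
  Change       0.2133    -0.07109
  Equil          1.07    0.001472
  solve Keq expr → x = -0.07109; check Q = 0.001202
Then change container volume by factor 1.5 (V_new/V_old).
Step 2:
                    X           E
  Initial      0.7133  9.8157e-04
  Change     0.001627 -5.4232e-04
  Equil        0.7149  4.3924e-04
  solve Keq expr → x = -5.4232e-04; check Q = 0.001202
Then remove 0.2238 M of X.
Step 3:
                    X           E
  Initial      0.4911  4.3924e-04
  Change   8.8821e-04 -2.9607e-04
  Equil         0.492  1.4317e-04
  solve Keq expr → x = -2.9607e-04; check Q = 0.001202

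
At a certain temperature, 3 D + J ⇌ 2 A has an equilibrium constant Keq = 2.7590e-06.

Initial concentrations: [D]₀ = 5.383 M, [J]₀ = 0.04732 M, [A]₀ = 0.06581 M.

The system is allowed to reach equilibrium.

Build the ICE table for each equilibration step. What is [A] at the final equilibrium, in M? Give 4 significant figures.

Q₀ = 5.8677e-04 vs Keq = 2.7590e-06 ⇒ Q>K, reverse
Step 1:
                  D         J         A
  Initial     5.383   0.04732   0.06581
  Change    0.08985   0.02995   -0.0599
  Equil       5.473   0.07727  0.005912
  solve Keq expr → x = -0.02995; check Q = 2.7590e-06

[A]_eq = 0.005912 M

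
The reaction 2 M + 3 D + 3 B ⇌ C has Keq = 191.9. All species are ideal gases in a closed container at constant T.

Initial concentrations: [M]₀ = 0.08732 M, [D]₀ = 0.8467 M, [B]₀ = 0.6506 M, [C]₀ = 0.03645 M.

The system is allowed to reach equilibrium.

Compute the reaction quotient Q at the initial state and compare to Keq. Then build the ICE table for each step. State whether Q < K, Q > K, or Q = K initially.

Q₀ = 28.6; Q < K (proceeds forward)

Q₀ = 28.6 vs Keq = 191.9 ⇒ Q<K, forward
Step 1:
                  M         D         B         C
  init      0.08732    0.8467    0.6506   0.03645
  Δ         -0.0357  -0.05355  -0.05355   0.01785
  eq        0.05162    0.7931     0.597    0.0543
  solve Keq expr → x = 0.01785; check Q = 191.9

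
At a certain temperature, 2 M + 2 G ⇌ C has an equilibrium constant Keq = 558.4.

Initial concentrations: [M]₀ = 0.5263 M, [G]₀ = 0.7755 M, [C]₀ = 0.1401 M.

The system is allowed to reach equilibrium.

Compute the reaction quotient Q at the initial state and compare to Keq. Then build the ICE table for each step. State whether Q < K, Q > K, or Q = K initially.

Q₀ = 0.841 vs Keq = 558.4 ⇒ Q<K, forward
Step 1:
                   M          G          C
  init        0.5263     0.7755     0.1401
  Δ          -0.4483    -0.4483     0.2241
  eq         0.07804     0.3272     0.3642
  solve Keq expr → x = 0.2241; check Q = 558.4

Q₀ = 0.841; Q < K (proceeds forward)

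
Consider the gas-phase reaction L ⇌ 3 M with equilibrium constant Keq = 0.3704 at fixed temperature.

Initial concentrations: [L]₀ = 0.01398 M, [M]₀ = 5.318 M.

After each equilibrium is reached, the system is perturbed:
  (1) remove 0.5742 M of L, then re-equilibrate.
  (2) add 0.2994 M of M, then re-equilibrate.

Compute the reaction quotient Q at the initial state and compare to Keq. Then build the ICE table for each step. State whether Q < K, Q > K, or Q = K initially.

Q₀ = 1.0758e+04; Q > K (proceeds reverse)

Q₀ = 1.0758e+04 vs Keq = 0.3704 ⇒ Q>K, reverse
Step 1:
                    L           M
  I           0.01398       5.318
  C             1.498      -4.494
  E             1.512      0.8243
  solve Keq expr → x = -1.498; check Q = 0.3704
Then remove 0.5742 M of L.
Step 2:
                    L           M
  I            0.9377      0.8243
  C           0.03737     -0.1121
  E            0.9751      0.7121
  solve Keq expr → x = -0.03737; check Q = 0.3704
Then add 0.2994 M of M.
Step 3:
                    L           M
  I            0.9751       1.012
  C           0.09252     -0.2776
  E             1.068       0.734
  solve Keq expr → x = -0.09252; check Q = 0.3704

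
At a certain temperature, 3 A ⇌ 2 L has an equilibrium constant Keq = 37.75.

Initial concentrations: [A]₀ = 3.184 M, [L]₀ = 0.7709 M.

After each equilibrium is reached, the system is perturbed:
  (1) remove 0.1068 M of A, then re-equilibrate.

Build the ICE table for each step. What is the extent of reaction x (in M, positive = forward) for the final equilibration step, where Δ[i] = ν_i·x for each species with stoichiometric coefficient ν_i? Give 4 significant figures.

x = -0.03243 M

Q₀ = 0.01841 vs Keq = 37.75 ⇒ Q<K, forward
Step 1:
                   A          L
  Initial      3.184     0.7709
  Change      -2.631      1.754
  Equil       0.5528      2.525
  solve Keq expr → x = 0.8771; check Q = 37.75
Then remove 0.1068 M of A.
Step 2:
                   A          L
  Initial      0.446      2.525
  Change     0.09729   -0.06486
  Equil       0.5433       2.46
  solve Keq expr → x = -0.03243; check Q = 37.75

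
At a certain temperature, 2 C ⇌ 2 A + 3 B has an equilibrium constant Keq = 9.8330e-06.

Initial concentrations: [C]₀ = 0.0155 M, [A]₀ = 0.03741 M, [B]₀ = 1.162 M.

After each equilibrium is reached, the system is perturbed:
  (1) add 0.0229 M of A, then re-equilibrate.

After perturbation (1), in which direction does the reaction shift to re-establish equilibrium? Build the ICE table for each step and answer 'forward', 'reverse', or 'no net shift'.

Q₀ = 9.14 vs Keq = 9.8330e-06 ⇒ Q>K, reverse
Step 1:
                    C           A           B
  Initial      0.0155     0.03741       1.162
  Change      0.03727    -0.03727     -0.0559
  Equil       0.05277  1.4224e-04       1.106
  solve Keq expr → x = -0.01863; check Q = 9.8330e-06
Then add 0.0229 M of A.
Step 2:
                    C           A           B
  Initial     0.05277     0.02304       1.106
  Change      0.02283    -0.02283    -0.03424
  Equil        0.0756  2.1362e-04       1.072
  solve Keq expr → x = -0.01141; check Q = 9.8330e-06

Direction: reverse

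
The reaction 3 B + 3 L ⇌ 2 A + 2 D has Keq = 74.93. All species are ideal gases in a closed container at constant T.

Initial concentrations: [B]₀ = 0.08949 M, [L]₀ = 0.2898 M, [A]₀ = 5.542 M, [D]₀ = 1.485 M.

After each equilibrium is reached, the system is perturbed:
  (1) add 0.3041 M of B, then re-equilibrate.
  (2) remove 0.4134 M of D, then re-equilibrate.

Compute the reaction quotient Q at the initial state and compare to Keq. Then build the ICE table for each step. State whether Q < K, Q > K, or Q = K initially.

Q₀ = 3.8830e+06; Q > K (proceeds reverse)

Q₀ = 3.8830e+06 vs Keq = 74.93 ⇒ Q>K, reverse
Step 1:
                  B         L         A         D
  Initial   0.08949    0.2898     5.542     1.485
  Change     0.6658    0.6658   -0.4439   -0.4439
  Equil      0.7553    0.9556     5.098     1.041
  solve Keq expr → x = -0.2219; check Q = 74.93
Then add 0.3041 M of B.
Step 2:
                  B         L         A         D
  Initial     1.059    0.9556     5.098     1.041
  Change    -0.1288   -0.1288   0.08586   0.08586
  Equil      0.9306    0.8268     5.184     1.127
  solve Keq expr → x = 0.04293; check Q = 74.93
Then remove 0.4134 M of D.
Step 3:
                  B         L         A         D
  Initial    0.9306    0.8268     5.184    0.7136
  Change   -0.09815  -0.09815   0.06543   0.06543
  Equil      0.8325    0.7287     5.249     0.779
  solve Keq expr → x = 0.03272; check Q = 74.93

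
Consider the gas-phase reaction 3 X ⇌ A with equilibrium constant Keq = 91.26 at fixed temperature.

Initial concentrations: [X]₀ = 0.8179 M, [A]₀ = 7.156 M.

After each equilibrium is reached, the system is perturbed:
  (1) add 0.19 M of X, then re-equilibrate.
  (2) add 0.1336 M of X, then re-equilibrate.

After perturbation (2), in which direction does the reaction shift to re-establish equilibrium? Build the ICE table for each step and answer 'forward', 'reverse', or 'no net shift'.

Q₀ = 13.08 vs Keq = 91.26 ⇒ Q<K, forward
Step 1:
                  X         A
  init       0.8179     7.156
  Δ         -0.3873    0.1291
  eq         0.4306     7.285
  solve Keq expr → x = 0.1291; check Q = 91.26
Then add 0.19 M of X.
Step 2:
                  X         A
  init       0.6206     7.285
  Δ         -0.1888   0.06292
  eq         0.4318     7.348
  solve Keq expr → x = 0.06292; check Q = 91.26
Then add 0.1336 M of X.
Step 3:
                  X         A
  init       0.5654     7.348
  Δ         -0.1327   0.04425
  eq         0.4327     7.392
  solve Keq expr → x = 0.04425; check Q = 91.26

Direction: forward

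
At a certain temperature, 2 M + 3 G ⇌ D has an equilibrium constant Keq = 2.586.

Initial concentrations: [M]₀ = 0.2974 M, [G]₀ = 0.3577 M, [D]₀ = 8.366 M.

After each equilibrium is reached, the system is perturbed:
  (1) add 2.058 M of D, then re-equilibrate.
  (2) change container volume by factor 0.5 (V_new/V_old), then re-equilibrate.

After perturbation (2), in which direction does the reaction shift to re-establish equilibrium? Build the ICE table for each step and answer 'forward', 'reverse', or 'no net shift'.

Direction: forward

Q₀ = 2067 vs Keq = 2.586 ⇒ Q>K, reverse
Step 1:
                  M         G         D
  init       0.2974    0.3577     8.366
  Δ          0.7213     1.082   -0.3606
  eq          1.019      1.44     8.005
  solve Keq expr → x = -0.3606; check Q = 2.586
Then add 2.058 M of D.
Step 2:
                  M         G         D
  init        1.019      1.44     10.06
  Δ         0.04553    0.0683  -0.02277
  eq          1.064     1.508     10.04
  solve Keq expr → x = -0.02277; check Q = 2.586
Then change container volume by factor 0.5 (V_new/V_old).
Step 3:
                  M         G         D
  init        2.128     3.016     20.08
  Δ         -0.8698    -1.305    0.4349
  eq          1.259     1.711     20.52
  solve Keq expr → x = 0.4349; check Q = 2.586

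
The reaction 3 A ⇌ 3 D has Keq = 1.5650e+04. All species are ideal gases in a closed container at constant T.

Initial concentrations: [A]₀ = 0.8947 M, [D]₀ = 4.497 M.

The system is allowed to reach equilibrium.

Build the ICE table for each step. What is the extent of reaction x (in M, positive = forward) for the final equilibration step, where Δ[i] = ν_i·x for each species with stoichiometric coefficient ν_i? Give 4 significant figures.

Q₀ = 127 vs Keq = 1.5650e+04 ⇒ Q<K, forward
Step 1:
                    A           D
  I            0.8947       4.497
  C           -0.6874      0.6874
  E            0.2073       5.184
  solve Keq expr → x = 0.2291; check Q = 1.5650e+04

x = 0.2291 M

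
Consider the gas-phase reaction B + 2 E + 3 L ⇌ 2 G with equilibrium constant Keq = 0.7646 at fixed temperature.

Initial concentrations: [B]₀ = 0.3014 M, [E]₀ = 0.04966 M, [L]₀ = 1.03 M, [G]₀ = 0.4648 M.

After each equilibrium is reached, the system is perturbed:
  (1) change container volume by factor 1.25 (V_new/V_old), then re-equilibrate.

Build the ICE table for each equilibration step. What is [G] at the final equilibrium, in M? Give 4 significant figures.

Q₀ = 266 vs Keq = 0.7646 ⇒ Q>K, reverse
Step 1:
                    B           E           L           G
  I            0.3014     0.04966        1.03      0.4648
  C             0.111       0.222       0.333      -0.222
  E            0.4124      0.2717       1.363      0.2428
  solve Keq expr → x = -0.111; check Q = 0.7646
Then change container volume by factor 1.25 (V_new/V_old).
Step 2:
                    B           E           L           G
  I            0.3299      0.2173        1.09      0.1942
  C           0.01757     0.03515     0.05272    -0.03515
  E            0.3475      0.2525       1.143      0.1591
  solve Keq expr → x = -0.01757; check Q = 0.7646

[G]_eq = 0.1591 M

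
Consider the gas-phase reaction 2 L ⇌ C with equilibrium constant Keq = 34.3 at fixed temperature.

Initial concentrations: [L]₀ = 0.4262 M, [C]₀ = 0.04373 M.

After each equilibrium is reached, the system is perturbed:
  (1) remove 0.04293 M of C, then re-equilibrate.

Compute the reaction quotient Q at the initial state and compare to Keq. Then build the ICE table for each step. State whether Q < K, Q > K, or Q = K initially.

Q₀ = 0.2407 vs Keq = 34.3 ⇒ Q<K, forward
Step 1:
                  L         C
  init       0.4262   0.04373
  Δ         -0.3467    0.1733
  eq        0.07955    0.2171
  solve Keq expr → x = 0.1733; check Q = 34.3
Then remove 0.04293 M of C.
Step 2:
                  L         C
  init      0.07955    0.1741
  Δ       -0.007533  0.003767
  eq        0.07202    0.1779
  solve Keq expr → x = 0.003767; check Q = 34.3

Q₀ = 0.2407; Q < K (proceeds forward)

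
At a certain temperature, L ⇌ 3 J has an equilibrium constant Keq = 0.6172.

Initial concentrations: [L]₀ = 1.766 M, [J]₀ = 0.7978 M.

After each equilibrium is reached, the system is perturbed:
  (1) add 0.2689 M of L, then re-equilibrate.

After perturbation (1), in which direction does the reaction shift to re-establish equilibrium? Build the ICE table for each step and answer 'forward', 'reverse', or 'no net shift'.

Q₀ = 0.2875 vs Keq = 0.6172 ⇒ Q<K, forward
Step 1:
                    L           J
  Initial       1.766      0.7978
  Change     -0.07236      0.2171
  Equil         1.694       1.015
  solve Keq expr → x = 0.07236; check Q = 0.6172
Then add 0.2689 M of L.
Step 2:
                    L           J
  Initial       1.963       1.015
  Change     -0.01606     0.04818
  Equil         1.946       1.063
  solve Keq expr → x = 0.01606; check Q = 0.6172

Direction: forward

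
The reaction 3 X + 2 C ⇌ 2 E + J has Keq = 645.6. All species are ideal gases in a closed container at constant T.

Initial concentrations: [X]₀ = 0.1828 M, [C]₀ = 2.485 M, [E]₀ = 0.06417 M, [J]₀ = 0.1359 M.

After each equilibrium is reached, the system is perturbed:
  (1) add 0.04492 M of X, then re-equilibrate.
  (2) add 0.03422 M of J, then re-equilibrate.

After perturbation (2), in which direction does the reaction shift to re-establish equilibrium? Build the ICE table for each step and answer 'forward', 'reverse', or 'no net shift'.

Q₀ = 0.01484 vs Keq = 645.6 ⇒ Q<K, forward
Step 1:
                  X         C         E         J
  init       0.1828     2.485   0.06417    0.1359
  Δ         -0.1709   -0.1139    0.1139   0.05697
  eq         0.0119     2.371    0.1781    0.1929
  solve Keq expr → x = 0.05697; check Q = 645.6
Then add 0.04492 M of X.
Step 2:
                  X         C         E         J
  init      0.05682     2.371    0.1781    0.1929
  Δ        -0.04324  -0.02883   0.02883   0.01441
  eq        0.01358     2.342    0.2069    0.2073
  solve Keq expr → x = 0.01441; check Q = 645.6
Then add 0.03422 M of J.
Step 3:
                  X         C         E         J
  init      0.01358     2.342    0.2069    0.2415
  Δ       6.8245e-04 4.5497e-04 -4.5497e-04 -2.2748e-04
  eq        0.01427     2.343    0.2065    0.2413
  solve Keq expr → x = -2.2748e-04; check Q = 645.6

Direction: reverse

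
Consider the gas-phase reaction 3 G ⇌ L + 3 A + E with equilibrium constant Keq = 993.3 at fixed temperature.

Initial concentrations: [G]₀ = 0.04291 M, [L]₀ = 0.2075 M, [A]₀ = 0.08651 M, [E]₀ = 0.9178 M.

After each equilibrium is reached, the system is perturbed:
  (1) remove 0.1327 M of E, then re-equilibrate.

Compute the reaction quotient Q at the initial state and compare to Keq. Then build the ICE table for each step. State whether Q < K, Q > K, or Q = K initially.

Q₀ = 1.561 vs Keq = 993.3 ⇒ Q<K, forward
Step 1:
                  G         L         A         E
  Initial   0.04291    0.2075   0.08651    0.9178
  Change    -0.0357    0.0119    0.0357    0.0119
  Equil     0.00721    0.2194    0.1222    0.9297
  solve Keq expr → x = 0.0119; check Q = 993.3
Then remove 0.1327 M of E.
Step 2:
                  G         L         A         E
  Initial   0.00721    0.2194    0.1222     0.797
  Change  -3.4022e-04 1.1341e-04 3.4022e-04 1.1341e-04
  Equil     0.00687    0.2195    0.1226    0.7971
  solve Keq expr → x = 1.1341e-04; check Q = 993.3

Q₀ = 1.561; Q < K (proceeds forward)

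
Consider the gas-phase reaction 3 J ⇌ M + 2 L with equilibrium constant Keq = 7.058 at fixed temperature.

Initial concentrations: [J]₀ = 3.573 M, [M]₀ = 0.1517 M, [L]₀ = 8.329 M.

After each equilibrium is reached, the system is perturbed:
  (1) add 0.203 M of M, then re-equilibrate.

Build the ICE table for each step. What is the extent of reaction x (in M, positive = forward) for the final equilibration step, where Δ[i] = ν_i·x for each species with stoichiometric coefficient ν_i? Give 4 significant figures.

Q₀ = 0.2307 vs Keq = 7.058 ⇒ Q<K, forward
Step 1:
                    J           M           L
  I             3.573      0.1517       8.329
  C            -1.549      0.5163       1.033
  E             2.024       0.668       9.362
  solve Keq expr → x = 0.5163; check Q = 7.058
Then add 0.203 M of M.
Step 2:
                    J           M           L
  I             2.024       0.871       9.362
  C            0.1346    -0.04488    -0.08976
  E             2.159      0.8261       9.272
  solve Keq expr → x = -0.04488; check Q = 7.058

x = -0.04488 M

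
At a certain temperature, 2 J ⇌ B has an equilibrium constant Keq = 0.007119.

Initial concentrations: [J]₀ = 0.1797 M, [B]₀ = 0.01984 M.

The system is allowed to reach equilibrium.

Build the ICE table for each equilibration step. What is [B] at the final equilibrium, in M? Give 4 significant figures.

[B]_eq = 3.4050e-04 M

Q₀ = 0.6144 vs Keq = 0.007119 ⇒ Q>K, reverse
Step 1:
                   J          B
  I           0.1797    0.01984
  C            0.039    -0.0195
  E           0.2187 3.4050e-04
  solve Keq expr → x = -0.0195; check Q = 0.007119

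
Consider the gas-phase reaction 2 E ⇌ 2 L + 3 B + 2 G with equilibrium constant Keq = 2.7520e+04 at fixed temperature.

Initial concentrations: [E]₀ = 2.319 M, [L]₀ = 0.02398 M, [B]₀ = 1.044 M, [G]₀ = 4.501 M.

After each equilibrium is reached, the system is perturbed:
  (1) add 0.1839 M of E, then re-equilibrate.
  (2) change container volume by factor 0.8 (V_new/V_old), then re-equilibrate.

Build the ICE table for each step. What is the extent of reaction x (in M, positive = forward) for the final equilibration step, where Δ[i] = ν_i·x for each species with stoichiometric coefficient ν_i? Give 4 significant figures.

x = -0.1259 M

Q₀ = 0.002465 vs Keq = 2.7520e+04 ⇒ Q<K, forward
Step 1:
                    E           L           B           G
  init          2.319     0.02398       1.044       4.501
  Δ             -1.81        1.81       2.715        1.81
  eq           0.5087       1.834       3.759       6.311
  solve Keq expr → x = 0.9052; check Q = 2.7520e+04
Then add 0.1839 M of E.
Step 2:
                    E           L           B           G
  init         0.6926       1.834       3.759       6.311
  Δ           -0.1085      0.1085      0.1628      0.1085
  eq            0.584       1.943       3.922        6.42
  solve Keq expr → x = 0.05427; check Q = 2.7520e+04
Then change container volume by factor 0.8 (V_new/V_old).
Step 3:
                    E           L           B           G
  init         0.7301       2.429       4.903       8.025
  Δ            0.2518     -0.2518     -0.3777     -0.2518
  eq           0.9818       2.177       4.525       7.773
  solve Keq expr → x = -0.1259; check Q = 2.7520e+04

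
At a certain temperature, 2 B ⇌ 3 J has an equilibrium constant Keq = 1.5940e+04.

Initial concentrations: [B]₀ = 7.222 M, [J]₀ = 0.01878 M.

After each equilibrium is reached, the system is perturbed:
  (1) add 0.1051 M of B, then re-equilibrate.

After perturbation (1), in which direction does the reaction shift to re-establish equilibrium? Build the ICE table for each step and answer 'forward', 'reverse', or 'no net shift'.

Direction: forward

Q₀ = 1.2699e-07 vs Keq = 1.5940e+04 ⇒ Q<K, forward
Step 1:
                    B           J
  Initial       7.222     0.01878
  Change       -6.954       10.43
  Equil        0.2676       10.45
  solve Keq expr → x = 3.477; check Q = 1.5940e+04
Then add 0.1051 M of B.
Step 2:
                    B           J
  Initial      0.3727       10.45
  Change     -0.09936       0.149
  Equil        0.2733        10.6
  solve Keq expr → x = 0.04968; check Q = 1.5940e+04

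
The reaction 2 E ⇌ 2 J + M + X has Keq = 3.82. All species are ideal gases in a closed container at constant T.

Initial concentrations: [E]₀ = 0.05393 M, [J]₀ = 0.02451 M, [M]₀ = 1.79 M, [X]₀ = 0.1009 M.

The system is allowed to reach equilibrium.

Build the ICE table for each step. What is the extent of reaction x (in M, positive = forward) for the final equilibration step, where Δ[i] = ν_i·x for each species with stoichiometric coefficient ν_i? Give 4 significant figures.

Q₀ = 0.03731 vs Keq = 3.82 ⇒ Q<K, forward
Step 1:
                    E           J           M           X
  I           0.05393     0.02451        1.79      0.1009
  C          -0.03881     0.03881     0.01941     0.01941
  E           0.01512     0.06332       1.809      0.1203
  solve Keq expr → x = 0.01941; check Q = 3.82

x = 0.01941 M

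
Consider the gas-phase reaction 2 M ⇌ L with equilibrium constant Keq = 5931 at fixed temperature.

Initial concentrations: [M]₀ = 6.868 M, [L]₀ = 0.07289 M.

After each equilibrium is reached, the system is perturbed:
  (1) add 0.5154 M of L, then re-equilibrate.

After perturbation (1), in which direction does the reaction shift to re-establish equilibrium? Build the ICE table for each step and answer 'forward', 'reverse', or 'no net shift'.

Q₀ = 0.001545 vs Keq = 5931 ⇒ Q<K, forward
Step 1:
                    M           L
  I             6.868     0.07289
  C            -6.844       3.422
  E           0.02427       3.495
  solve Keq expr → x = 3.422; check Q = 5931
Then add 0.5154 M of L.
Step 2:
                    M           L
  I           0.02427        4.01
  C          0.001726 -8.6281e-04
  E             0.026       4.009
  solve Keq expr → x = -8.6281e-04; check Q = 5931

Direction: reverse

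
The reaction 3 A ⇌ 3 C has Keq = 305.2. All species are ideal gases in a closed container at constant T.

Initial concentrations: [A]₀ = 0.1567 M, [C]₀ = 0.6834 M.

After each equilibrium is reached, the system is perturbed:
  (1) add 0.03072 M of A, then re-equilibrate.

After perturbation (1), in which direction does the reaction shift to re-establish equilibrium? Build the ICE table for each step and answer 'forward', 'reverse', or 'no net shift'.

Q₀ = 82.95 vs Keq = 305.2 ⇒ Q<K, forward
Step 1:
                  A         C
  Initial    0.1567    0.6834
  Change   -0.04806   0.04806
  Equil      0.1086    0.7315
  solve Keq expr → x = 0.01602; check Q = 305.2
Then add 0.03072 M of A.
Step 2:
                  A         C
  Initial    0.1394    0.7315
  Change   -0.02675   0.02675
  Equil      0.1126    0.7582
  solve Keq expr → x = 0.008916; check Q = 305.2

Direction: forward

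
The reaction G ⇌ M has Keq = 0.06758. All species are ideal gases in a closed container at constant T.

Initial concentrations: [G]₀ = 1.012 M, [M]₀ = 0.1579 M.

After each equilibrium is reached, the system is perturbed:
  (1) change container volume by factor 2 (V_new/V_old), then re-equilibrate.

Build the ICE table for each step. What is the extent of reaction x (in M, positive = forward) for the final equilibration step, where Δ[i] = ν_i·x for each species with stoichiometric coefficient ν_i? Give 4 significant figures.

x = 0 M

Q₀ = 0.156 vs Keq = 0.06758 ⇒ Q>K, reverse
Step 1:
                   G          M
  Initial      1.012     0.1579
  Change     0.08384   -0.08384
  Equil        1.096    0.07406
  solve Keq expr → x = -0.08384; check Q = 0.06758
Then change container volume by factor 2 (V_new/V_old).
Step 2:
                   G          M
  Initial     0.5479    0.03703
  Change           0          0
  Equil       0.5479    0.03703
  solve Keq expr → x = 0; check Q = 0.06758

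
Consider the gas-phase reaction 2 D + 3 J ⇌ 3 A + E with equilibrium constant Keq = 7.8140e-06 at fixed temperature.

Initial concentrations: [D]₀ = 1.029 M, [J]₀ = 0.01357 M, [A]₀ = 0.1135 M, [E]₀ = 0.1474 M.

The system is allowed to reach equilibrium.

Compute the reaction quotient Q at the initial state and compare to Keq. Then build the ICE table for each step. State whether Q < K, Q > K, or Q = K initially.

Q₀ = 81.45 vs Keq = 7.8140e-06 ⇒ Q>K, reverse
Step 1:
                   D          J          A          E
  init         1.029    0.01357     0.1135     0.1474
  Δ           0.0721     0.1081    -0.1081   -0.03605
  eq           1.101     0.1217   0.005353     0.1114
  solve Keq expr → x = -0.03605; check Q = 7.8140e-06

Q₀ = 81.45; Q > K (proceeds reverse)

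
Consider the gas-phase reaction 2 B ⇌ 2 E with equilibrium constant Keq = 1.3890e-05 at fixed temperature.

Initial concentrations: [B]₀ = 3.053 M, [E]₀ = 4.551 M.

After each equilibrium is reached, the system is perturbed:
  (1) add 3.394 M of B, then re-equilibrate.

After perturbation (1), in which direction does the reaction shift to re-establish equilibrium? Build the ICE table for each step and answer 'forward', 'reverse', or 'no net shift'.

Q₀ = 2.222 vs Keq = 1.3890e-05 ⇒ Q>K, reverse
Step 1:
                   B          E
  init         3.053      4.551
  Δ            4.523     -4.523
  eq           7.576    0.02823
  solve Keq expr → x = -2.261; check Q = 1.3890e-05
Then add 3.394 M of B.
Step 2:
                   B          E
  init         10.97    0.02823
  Δ          -0.0126     0.0126
  eq           10.96    0.04084
  solve Keq expr → x = 0.006301; check Q = 1.3890e-05

Direction: forward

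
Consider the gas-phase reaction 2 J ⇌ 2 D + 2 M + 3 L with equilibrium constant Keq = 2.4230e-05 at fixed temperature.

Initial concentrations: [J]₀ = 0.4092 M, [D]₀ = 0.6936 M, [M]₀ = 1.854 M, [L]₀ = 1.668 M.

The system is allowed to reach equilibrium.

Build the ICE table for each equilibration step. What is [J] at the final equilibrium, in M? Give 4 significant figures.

Q₀ = 45.83 vs Keq = 2.4230e-05 ⇒ Q>K, reverse
Step 1:
                   J          D          M          L
  Initial     0.4092     0.6936      1.854      1.668
  Change      0.6846    -0.6846    -0.6846     -1.027
  Equil        1.094   0.008971      1.169     0.6411
  solve Keq expr → x = -0.3423; check Q = 2.4230e-05

[J]_eq = 1.094 M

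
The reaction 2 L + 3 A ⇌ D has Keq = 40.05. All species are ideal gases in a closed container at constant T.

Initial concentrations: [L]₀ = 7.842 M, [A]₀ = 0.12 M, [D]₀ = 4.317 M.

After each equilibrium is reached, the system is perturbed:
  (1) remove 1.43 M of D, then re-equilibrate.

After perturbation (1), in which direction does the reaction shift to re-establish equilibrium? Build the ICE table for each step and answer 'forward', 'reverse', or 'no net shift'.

Q₀ = 40.62 vs Keq = 40.05 ⇒ Q>K, reverse
Step 1:
                    L           A           D
  Initial       7.842        0.12       4.317
  Change   3.7675e-04  5.6513e-04 -1.8838e-04
  Equil         7.842      0.1206       4.317
  solve Keq expr → x = -1.8838e-04; check Q = 40.05
Then remove 1.43 M of D.
Step 2:
                    L           A           D
  Initial       7.842      0.1206       2.887
  Change    -0.009988    -0.01498    0.004994
  Equil         7.832      0.1056       2.892
  solve Keq expr → x = 0.004994; check Q = 40.05

Direction: forward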